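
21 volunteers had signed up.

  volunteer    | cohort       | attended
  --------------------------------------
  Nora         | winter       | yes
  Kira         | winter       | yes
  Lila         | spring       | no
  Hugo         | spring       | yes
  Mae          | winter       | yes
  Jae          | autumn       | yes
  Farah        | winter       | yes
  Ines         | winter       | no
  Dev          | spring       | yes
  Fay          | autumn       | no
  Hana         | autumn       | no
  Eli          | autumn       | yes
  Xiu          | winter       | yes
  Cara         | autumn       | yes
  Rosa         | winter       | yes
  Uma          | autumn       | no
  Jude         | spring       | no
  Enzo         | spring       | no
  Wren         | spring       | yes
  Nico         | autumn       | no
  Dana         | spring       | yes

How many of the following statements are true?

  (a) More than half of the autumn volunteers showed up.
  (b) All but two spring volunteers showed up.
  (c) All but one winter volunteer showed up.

(a) autumn: |A| = 7, |A ∩ B| = 3; needs |A ∩ B| > |A ∖ B| — false.
(b) spring: |A| = 7, |A ∩ B| = 4; needs |A ∖ B| = 2 — false.
(c) winter: |A| = 7, |A ∩ B| = 6; needs |A ∖ B| = 1 — true.

1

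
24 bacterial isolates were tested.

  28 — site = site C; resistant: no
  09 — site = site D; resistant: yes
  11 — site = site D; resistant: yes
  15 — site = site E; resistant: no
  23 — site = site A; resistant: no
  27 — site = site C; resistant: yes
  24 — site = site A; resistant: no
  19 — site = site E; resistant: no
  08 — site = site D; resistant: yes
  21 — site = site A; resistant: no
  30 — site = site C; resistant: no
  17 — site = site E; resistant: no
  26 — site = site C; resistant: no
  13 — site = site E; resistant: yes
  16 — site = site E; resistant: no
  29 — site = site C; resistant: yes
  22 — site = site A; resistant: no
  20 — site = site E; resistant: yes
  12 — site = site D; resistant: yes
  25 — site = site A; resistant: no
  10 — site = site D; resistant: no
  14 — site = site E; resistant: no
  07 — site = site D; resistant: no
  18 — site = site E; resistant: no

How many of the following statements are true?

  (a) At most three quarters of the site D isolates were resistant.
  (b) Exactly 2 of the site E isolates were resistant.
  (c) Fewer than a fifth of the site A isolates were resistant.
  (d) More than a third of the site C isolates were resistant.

(a) site D: |A| = 6, |A ∩ B| = 4; needs |A ∩ B| / |A| ≤ 3/4 — true.
(b) site E: |A| = 8, |A ∩ B| = 2; needs |A ∩ B| = 2 — true.
(c) site A: |A| = 5, |A ∩ B| = 0; needs |A ∩ B| / |A| < 1/5 — true.
(d) site C: |A| = 5, |A ∩ B| = 2; needs |A ∩ B| / |A| > 1/3 — true.

4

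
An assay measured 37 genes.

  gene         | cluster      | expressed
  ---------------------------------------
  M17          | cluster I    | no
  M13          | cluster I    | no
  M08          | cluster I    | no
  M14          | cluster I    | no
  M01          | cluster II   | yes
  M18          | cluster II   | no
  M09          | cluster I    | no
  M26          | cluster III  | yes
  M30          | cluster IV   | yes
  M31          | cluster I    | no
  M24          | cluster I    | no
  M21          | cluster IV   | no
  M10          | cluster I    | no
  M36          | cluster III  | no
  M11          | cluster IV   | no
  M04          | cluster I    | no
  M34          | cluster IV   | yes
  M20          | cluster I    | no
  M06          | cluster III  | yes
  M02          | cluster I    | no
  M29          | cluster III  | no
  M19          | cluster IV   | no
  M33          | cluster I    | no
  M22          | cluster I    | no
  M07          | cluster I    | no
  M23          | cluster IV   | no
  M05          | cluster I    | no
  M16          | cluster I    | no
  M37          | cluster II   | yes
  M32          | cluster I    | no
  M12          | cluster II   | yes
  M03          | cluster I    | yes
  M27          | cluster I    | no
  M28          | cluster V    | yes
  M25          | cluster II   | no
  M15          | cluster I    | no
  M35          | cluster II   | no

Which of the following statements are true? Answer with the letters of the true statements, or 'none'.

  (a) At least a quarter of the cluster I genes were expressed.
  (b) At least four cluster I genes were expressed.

|A| = 20, |A ∩ B| = 1, |A ∖ B| = 19.
(a) |A ∩ B| / |A| ≥ 1/4: fails.
(b) |A ∩ B| ≥ 4: fails.

none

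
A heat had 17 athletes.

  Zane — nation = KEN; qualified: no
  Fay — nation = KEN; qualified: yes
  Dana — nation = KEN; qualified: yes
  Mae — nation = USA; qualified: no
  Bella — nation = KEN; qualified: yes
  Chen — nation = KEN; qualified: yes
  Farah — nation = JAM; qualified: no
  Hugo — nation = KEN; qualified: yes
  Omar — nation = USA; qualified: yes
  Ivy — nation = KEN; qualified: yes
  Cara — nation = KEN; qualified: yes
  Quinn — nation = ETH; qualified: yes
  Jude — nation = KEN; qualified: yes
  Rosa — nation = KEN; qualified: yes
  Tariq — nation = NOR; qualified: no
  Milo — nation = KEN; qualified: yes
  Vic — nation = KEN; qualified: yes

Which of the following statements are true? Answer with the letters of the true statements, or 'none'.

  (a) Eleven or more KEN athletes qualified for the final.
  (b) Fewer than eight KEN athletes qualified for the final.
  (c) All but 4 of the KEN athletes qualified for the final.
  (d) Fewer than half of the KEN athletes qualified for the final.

|A| = 12, |A ∩ B| = 11, |A ∖ B| = 1.
(a) |A ∩ B| ≥ 11: holds.
(b) |A ∩ B| < 8: fails.
(c) |A ∖ B| = 4: fails.
(d) |A ∩ B| < |A ∖ B|: fails.

(a)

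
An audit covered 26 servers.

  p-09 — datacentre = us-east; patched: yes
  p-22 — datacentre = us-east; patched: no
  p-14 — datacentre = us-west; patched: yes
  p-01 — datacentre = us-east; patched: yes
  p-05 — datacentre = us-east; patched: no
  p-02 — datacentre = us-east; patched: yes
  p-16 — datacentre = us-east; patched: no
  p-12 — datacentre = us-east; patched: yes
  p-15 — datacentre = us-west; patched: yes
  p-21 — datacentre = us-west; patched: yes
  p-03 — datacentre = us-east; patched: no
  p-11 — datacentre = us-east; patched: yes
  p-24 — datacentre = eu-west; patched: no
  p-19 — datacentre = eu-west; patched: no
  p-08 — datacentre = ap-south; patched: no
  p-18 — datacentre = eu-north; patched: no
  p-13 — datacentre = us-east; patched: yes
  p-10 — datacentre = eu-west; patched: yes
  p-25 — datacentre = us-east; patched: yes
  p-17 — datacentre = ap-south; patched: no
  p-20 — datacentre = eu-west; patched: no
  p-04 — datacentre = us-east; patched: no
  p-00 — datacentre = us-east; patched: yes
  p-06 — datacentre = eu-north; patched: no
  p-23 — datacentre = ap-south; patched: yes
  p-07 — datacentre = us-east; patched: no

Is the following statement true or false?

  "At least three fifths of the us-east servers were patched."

The determiner here denotes the relation: |A ∩ B| / |A| ≥ 3/5.
A (the restrictor) = {p-09, p-22, p-01, p-05, p-02, p-16, p-12, p-03, p-11, p-13, p-25, p-04, p-00, p-07}, |A| = 14.
A ∩ B = {p-09, p-01, p-02, p-12, p-11, p-13, p-25, p-00}, so |A ∩ B| = 8.
A ∖ B = {p-22, p-05, p-16, p-03, p-04, p-07}, so |A ∖ B| = 6.
|A ∩ B|/|A| = 8/14, so the statement is false.

False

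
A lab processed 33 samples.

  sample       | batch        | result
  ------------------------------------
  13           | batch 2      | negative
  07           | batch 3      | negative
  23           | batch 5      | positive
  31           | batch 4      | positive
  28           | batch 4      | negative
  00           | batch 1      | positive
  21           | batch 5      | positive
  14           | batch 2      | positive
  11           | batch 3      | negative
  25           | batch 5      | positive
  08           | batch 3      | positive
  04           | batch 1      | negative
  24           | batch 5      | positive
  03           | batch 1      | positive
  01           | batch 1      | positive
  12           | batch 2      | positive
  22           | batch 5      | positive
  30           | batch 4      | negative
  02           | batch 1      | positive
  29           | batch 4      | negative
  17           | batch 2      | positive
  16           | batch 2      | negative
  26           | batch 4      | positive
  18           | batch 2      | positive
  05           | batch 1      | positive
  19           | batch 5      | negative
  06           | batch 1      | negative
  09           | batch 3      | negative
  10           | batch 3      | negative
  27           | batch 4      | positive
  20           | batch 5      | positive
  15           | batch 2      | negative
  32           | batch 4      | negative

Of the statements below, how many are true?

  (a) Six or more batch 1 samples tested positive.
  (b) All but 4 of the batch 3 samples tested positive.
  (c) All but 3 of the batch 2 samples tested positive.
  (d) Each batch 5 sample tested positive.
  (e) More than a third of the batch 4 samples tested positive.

3

(a) batch 1: |A| = 7, |A ∩ B| = 5; needs |A ∩ B| ≥ 6 — false.
(b) batch 3: |A| = 5, |A ∩ B| = 1; needs |A ∖ B| = 4 — true.
(c) batch 2: |A| = 7, |A ∩ B| = 4; needs |A ∖ B| = 3 — true.
(d) batch 5: |A| = 7, |A ∩ B| = 6; needs A ⊆ B, i.e. every element of A is in B (|A ∖ B| = 0) — false.
(e) batch 4: |A| = 7, |A ∩ B| = 3; needs |A ∩ B| / |A| > 1/3 — true.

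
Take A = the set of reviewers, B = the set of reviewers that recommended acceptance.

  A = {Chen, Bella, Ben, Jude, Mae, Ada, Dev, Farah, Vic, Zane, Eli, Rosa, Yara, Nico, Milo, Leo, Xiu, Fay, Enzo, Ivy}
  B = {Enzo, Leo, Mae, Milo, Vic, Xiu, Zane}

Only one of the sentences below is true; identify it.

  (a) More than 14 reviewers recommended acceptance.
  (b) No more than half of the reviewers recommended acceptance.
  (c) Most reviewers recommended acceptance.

|A| = 20, |A ∩ B| = 7, |A ∖ B| = 13.
(a) requires |A ∩ B| > 14: false.
(b) requires |A ∩ B| ≤ |A ∖ B|: true.
(c) requires |A ∩ B| > |A ∖ B|: false.

(b)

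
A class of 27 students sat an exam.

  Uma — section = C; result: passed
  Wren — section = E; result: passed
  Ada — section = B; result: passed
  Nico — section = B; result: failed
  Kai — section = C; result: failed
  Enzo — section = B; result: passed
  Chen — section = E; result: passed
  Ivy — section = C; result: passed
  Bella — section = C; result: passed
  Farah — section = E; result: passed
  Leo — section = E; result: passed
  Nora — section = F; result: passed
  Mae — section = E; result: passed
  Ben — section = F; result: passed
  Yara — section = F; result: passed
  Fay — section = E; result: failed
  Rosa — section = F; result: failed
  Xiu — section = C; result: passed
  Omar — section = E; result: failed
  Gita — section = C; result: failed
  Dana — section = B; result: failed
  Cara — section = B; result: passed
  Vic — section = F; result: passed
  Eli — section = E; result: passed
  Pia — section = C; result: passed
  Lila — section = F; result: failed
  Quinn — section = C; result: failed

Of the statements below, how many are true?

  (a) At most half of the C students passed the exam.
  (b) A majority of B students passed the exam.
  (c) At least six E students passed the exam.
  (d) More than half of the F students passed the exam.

(a) C: |A| = 8, |A ∩ B| = 5; needs |A ∩ B| ≤ |A ∖ B| — false.
(b) B: |A| = 5, |A ∩ B| = 3; needs |A ∩ B| > |A ∖ B| — true.
(c) E: |A| = 8, |A ∩ B| = 6; needs |A ∩ B| ≥ 6 — true.
(d) F: |A| = 6, |A ∩ B| = 4; needs |A ∩ B| > |A ∖ B| — true.

3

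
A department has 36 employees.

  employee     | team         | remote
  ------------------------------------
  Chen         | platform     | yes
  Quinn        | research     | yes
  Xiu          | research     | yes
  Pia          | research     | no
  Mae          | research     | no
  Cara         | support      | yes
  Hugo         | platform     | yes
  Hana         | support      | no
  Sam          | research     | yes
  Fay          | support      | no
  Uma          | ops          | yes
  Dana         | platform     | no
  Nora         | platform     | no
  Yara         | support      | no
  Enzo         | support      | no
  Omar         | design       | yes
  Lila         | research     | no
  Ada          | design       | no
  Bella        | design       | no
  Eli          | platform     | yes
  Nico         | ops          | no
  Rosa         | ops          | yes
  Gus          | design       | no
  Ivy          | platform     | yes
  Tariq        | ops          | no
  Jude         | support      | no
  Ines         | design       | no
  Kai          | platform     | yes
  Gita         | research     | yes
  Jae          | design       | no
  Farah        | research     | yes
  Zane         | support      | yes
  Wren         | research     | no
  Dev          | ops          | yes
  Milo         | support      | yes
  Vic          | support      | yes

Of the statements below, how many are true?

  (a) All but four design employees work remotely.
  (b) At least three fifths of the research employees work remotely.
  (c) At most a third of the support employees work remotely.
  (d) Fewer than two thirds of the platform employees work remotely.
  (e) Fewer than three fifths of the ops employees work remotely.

0

(a) design: |A| = 6, |A ∩ B| = 1; needs |A ∖ B| = 4 — false.
(b) research: |A| = 9, |A ∩ B| = 5; needs |A ∩ B| / |A| ≥ 3/5 — false.
(c) support: |A| = 9, |A ∩ B| = 4; needs |A ∩ B| / |A| ≤ 1/3 — false.
(d) platform: |A| = 7, |A ∩ B| = 5; needs |A ∩ B| / |A| < 2/3 — false.
(e) ops: |A| = 5, |A ∩ B| = 3; needs |A ∩ B| / |A| < 3/5 — false.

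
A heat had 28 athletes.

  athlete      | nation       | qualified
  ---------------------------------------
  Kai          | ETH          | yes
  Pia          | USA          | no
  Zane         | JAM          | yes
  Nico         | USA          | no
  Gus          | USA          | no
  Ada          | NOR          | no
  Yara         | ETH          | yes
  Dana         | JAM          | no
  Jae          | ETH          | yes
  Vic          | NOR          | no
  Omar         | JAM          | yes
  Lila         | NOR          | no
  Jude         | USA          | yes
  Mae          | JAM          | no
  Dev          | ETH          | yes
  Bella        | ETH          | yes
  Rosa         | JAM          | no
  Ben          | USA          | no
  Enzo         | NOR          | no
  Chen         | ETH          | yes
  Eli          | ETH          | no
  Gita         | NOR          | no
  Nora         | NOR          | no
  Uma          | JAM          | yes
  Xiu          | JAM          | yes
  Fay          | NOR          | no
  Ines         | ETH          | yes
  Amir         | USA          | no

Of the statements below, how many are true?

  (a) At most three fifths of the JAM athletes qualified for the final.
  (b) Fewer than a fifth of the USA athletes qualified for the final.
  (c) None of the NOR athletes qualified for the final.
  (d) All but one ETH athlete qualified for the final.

4

(a) JAM: |A| = 7, |A ∩ B| = 4; needs |A ∩ B| / |A| ≤ 3/5 — true.
(b) USA: |A| = 6, |A ∩ B| = 1; needs |A ∩ B| / |A| < 1/5 — true.
(c) NOR: |A| = 7, |A ∩ B| = 0; needs A ∩ B = ∅ (|A ∩ B| = 0) — true.
(d) ETH: |A| = 8, |A ∩ B| = 7; needs |A ∖ B| = 1 — true.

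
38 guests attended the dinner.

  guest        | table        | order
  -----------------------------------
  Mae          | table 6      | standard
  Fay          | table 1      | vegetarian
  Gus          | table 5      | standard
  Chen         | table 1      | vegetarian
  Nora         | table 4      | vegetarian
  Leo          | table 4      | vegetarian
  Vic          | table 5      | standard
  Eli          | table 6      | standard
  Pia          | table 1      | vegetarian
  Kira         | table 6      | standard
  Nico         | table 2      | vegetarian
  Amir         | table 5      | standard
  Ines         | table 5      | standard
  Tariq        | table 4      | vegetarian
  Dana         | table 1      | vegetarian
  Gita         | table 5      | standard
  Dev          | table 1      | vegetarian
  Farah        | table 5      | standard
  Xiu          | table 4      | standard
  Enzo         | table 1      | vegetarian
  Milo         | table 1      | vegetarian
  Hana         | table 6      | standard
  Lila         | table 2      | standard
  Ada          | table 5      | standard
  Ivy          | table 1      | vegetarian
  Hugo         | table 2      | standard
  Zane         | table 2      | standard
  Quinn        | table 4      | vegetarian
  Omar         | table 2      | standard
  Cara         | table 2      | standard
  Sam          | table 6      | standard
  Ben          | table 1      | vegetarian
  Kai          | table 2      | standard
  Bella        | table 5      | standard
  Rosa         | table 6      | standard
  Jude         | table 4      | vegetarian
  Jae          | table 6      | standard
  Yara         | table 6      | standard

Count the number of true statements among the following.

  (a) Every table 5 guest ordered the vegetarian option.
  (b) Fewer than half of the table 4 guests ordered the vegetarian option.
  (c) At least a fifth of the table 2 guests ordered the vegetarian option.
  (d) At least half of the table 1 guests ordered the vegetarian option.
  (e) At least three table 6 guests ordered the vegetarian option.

(a) table 5: |A| = 8, |A ∩ B| = 0; needs A ⊆ B, i.e. every element of A is in B (|A ∖ B| = 0) — false.
(b) table 4: |A| = 6, |A ∩ B| = 5; needs |A ∩ B| < |A ∖ B| — false.
(c) table 2: |A| = 7, |A ∩ B| = 1; needs |A ∩ B| / |A| ≥ 1/5 — false.
(d) table 1: |A| = 9, |A ∩ B| = 9; needs |A ∩ B| ≥ |A ∖ B| — true.
(e) table 6: |A| = 8, |A ∩ B| = 0; needs |A ∩ B| ≥ 3 — false.

1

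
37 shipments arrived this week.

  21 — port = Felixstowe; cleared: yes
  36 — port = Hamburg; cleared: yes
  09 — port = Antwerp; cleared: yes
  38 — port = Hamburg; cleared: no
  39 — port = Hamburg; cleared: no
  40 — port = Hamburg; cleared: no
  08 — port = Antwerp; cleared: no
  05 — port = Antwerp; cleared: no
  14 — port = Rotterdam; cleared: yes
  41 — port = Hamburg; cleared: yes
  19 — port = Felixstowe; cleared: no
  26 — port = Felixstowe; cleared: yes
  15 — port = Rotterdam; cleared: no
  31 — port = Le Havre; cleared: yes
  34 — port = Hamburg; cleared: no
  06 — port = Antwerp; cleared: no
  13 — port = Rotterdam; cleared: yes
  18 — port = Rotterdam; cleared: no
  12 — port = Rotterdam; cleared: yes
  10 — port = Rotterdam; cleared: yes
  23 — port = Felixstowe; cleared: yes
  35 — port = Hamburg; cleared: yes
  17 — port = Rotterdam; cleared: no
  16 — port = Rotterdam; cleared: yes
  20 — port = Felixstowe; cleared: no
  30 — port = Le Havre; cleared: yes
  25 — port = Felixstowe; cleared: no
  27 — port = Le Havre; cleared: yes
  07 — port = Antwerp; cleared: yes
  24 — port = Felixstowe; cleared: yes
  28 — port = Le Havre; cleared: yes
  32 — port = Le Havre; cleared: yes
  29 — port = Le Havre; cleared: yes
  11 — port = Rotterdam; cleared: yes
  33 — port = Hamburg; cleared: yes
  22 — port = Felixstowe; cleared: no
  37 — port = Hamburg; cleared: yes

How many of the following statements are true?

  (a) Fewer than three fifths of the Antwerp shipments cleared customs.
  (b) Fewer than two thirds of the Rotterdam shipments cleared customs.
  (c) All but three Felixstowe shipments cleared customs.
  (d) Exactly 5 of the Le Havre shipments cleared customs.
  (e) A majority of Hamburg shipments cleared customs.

2

(a) Antwerp: |A| = 5, |A ∩ B| = 2; needs |A ∩ B| / |A| < 3/5 — true.
(b) Rotterdam: |A| = 9, |A ∩ B| = 6; needs |A ∩ B| / |A| < 2/3 — false.
(c) Felixstowe: |A| = 8, |A ∩ B| = 4; needs |A ∖ B| = 3 — false.
(d) Le Havre: |A| = 6, |A ∩ B| = 6; needs |A ∩ B| = 5 — false.
(e) Hamburg: |A| = 9, |A ∩ B| = 5; needs |A ∩ B| > |A ∖ B| — true.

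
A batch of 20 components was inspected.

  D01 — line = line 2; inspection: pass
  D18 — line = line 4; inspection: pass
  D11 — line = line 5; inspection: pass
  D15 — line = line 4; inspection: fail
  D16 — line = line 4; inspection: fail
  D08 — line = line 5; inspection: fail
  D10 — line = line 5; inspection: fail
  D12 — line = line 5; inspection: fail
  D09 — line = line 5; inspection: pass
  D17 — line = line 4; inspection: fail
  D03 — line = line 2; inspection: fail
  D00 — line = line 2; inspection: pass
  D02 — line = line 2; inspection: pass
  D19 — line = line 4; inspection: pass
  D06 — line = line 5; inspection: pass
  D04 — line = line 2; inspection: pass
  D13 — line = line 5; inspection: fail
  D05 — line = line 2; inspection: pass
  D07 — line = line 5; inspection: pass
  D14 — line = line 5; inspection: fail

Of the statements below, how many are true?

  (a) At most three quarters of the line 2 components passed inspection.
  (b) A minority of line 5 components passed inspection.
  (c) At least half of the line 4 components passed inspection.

(a) line 2: |A| = 6, |A ∩ B| = 5; needs |A ∩ B| / |A| ≤ 3/4 — false.
(b) line 5: |A| = 9, |A ∩ B| = 4; needs |A ∩ B| < |A ∖ B| — true.
(c) line 4: |A| = 5, |A ∩ B| = 2; needs |A ∩ B| ≥ |A ∖ B| — false.

1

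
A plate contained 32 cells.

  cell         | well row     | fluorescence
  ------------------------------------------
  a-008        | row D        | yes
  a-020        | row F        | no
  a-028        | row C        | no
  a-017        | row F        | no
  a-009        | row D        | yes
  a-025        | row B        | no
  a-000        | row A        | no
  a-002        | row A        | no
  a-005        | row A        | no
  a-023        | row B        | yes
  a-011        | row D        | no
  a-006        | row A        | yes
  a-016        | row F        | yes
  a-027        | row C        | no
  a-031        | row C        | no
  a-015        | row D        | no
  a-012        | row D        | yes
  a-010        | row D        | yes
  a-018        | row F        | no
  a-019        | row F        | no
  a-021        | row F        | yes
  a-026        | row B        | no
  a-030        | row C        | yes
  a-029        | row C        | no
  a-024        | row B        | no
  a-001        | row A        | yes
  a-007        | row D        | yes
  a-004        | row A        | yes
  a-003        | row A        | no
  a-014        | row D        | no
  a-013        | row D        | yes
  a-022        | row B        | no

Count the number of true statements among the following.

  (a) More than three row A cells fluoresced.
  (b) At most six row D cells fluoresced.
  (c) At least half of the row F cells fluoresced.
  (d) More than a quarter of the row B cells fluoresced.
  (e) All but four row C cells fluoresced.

2

(a) row A: |A| = 7, |A ∩ B| = 3; needs |A ∩ B| > 3 — false.
(b) row D: |A| = 9, |A ∩ B| = 6; needs |A ∩ B| ≤ 6 — true.
(c) row F: |A| = 6, |A ∩ B| = 2; needs |A ∩ B| ≥ |A ∖ B| — false.
(d) row B: |A| = 5, |A ∩ B| = 1; needs |A ∩ B| / |A| > 1/4 — false.
(e) row C: |A| = 5, |A ∩ B| = 1; needs |A ∖ B| = 4 — true.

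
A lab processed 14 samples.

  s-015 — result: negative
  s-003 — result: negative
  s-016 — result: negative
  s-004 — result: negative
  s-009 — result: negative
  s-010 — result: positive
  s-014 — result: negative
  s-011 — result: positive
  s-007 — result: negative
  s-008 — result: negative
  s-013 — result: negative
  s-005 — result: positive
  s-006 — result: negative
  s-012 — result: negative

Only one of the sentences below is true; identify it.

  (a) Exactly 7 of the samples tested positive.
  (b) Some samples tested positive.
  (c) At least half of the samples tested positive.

(b)

|A| = 14, |A ∩ B| = 3, |A ∖ B| = 11.
(a) requires |A ∩ B| = 7: false.
(b) requires A ∩ B ≠ ∅ (|A ∩ B| ≥ 1): true.
(c) requires |A ∩ B| ≥ |A ∖ B|: false.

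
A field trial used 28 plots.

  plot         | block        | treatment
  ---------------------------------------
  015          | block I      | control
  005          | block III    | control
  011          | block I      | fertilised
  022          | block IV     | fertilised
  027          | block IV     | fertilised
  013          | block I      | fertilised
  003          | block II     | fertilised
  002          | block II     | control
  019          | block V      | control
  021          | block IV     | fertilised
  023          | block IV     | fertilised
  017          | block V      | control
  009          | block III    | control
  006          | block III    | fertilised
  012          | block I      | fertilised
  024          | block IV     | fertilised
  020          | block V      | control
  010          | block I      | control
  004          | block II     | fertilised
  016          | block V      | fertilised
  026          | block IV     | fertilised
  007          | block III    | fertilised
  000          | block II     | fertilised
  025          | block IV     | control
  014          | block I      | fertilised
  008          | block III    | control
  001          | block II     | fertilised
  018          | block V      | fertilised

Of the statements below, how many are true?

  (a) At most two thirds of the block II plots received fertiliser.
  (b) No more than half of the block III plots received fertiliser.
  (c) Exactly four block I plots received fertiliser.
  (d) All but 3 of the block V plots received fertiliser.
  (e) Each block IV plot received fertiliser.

(a) block II: |A| = 5, |A ∩ B| = 4; needs |A ∩ B| / |A| ≤ 2/3 — false.
(b) block III: |A| = 5, |A ∩ B| = 2; needs |A ∩ B| ≤ |A ∖ B| — true.
(c) block I: |A| = 6, |A ∩ B| = 4; needs |A ∩ B| = 4 — true.
(d) block V: |A| = 5, |A ∩ B| = 2; needs |A ∖ B| = 3 — true.
(e) block IV: |A| = 7, |A ∩ B| = 6; needs A ⊆ B, i.e. every element of A is in B (|A ∖ B| = 0) — false.

3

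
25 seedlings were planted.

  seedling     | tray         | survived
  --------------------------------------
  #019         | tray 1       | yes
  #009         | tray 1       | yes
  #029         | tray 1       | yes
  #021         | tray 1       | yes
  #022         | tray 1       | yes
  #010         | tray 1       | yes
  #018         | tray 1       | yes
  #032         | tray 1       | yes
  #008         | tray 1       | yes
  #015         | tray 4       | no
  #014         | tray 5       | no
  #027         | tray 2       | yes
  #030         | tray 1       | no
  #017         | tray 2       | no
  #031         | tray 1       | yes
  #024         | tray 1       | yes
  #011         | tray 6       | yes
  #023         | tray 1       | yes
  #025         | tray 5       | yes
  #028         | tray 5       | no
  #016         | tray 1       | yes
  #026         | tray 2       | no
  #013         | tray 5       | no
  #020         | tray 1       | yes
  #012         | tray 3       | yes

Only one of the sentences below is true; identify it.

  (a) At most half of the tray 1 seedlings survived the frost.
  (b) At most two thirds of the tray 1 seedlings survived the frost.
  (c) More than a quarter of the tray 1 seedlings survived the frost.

|A| = 15, |A ∩ B| = 14, |A ∖ B| = 1.
(a) requires |A ∩ B| ≤ |A ∖ B|: false.
(b) requires |A ∩ B| / |A| ≤ 2/3: false.
(c) requires |A ∩ B| / |A| > 1/4: true.

(c)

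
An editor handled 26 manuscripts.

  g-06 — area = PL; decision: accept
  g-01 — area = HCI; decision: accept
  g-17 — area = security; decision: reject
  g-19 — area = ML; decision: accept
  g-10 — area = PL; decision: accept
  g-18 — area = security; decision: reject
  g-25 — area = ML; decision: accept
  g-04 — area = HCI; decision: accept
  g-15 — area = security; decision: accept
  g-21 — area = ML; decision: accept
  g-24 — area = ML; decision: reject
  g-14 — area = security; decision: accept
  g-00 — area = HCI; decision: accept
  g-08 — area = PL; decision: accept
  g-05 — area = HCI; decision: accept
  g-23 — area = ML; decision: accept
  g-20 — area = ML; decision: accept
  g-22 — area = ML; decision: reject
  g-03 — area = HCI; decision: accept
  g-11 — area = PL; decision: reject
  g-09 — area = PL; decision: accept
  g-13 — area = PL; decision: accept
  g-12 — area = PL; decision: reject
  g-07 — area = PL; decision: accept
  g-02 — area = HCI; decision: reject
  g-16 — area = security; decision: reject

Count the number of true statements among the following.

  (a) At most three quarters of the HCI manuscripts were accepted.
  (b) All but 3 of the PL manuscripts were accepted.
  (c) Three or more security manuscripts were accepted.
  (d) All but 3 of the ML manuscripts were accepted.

(a) HCI: |A| = 6, |A ∩ B| = 5; needs |A ∩ B| / |A| ≤ 3/4 — false.
(b) PL: |A| = 8, |A ∩ B| = 6; needs |A ∖ B| = 3 — false.
(c) security: |A| = 5, |A ∩ B| = 2; needs |A ∩ B| ≥ 3 — false.
(d) ML: |A| = 7, |A ∩ B| = 5; needs |A ∖ B| = 3 — false.

0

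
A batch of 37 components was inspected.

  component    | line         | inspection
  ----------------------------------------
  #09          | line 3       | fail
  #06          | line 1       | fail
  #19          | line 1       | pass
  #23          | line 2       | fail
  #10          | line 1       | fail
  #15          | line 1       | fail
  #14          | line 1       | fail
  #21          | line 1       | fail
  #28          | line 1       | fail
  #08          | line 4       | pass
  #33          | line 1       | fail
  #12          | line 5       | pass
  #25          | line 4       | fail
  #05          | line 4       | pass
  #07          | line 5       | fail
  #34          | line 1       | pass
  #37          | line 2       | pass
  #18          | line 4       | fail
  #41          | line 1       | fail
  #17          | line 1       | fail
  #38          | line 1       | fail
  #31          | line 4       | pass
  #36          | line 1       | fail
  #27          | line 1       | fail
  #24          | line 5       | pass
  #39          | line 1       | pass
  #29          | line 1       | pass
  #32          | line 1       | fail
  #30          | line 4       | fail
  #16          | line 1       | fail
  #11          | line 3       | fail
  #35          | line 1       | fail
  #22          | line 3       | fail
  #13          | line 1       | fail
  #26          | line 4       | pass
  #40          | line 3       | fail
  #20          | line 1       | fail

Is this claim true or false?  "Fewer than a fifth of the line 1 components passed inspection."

The determiner here denotes the relation: |A ∩ B| / |A| < 1/5.
|A| = 21, |A ∩ B| = 4, |A ∖ B| = 17.
|A ∩ B|/|A| = 4/21, so the statement is true.

True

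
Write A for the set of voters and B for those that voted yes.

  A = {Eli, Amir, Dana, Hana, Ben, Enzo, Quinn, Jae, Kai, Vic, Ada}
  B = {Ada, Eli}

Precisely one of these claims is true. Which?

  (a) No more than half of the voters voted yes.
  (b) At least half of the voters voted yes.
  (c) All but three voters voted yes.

(a)

|A| = 11, |A ∩ B| = 2, |A ∖ B| = 9.
(a) requires |A ∩ B| ≤ |A ∖ B|: true.
(b) requires |A ∩ B| ≥ |A ∖ B|: false.
(c) requires |A ∖ B| = 3: false.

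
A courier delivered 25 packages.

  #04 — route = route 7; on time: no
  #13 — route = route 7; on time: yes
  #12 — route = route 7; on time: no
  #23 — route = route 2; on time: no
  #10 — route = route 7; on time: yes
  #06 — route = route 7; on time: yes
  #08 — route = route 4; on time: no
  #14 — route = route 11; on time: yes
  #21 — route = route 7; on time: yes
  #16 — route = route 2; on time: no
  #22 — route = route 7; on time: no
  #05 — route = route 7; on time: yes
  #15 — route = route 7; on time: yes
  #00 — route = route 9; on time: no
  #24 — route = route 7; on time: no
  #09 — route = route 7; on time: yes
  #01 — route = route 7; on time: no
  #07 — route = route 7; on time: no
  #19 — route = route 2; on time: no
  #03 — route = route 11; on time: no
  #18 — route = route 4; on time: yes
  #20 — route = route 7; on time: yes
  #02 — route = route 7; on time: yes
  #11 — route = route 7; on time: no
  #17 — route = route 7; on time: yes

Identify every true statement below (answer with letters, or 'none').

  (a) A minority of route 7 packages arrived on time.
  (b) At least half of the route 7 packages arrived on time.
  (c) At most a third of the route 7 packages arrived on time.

(b)

|A| = 17, |A ∩ B| = 10, |A ∖ B| = 7.
(a) |A ∩ B| < |A ∖ B|: fails.
(b) |A ∩ B| ≥ |A ∖ B|: holds.
(c) |A ∩ B| / |A| ≤ 1/3: fails.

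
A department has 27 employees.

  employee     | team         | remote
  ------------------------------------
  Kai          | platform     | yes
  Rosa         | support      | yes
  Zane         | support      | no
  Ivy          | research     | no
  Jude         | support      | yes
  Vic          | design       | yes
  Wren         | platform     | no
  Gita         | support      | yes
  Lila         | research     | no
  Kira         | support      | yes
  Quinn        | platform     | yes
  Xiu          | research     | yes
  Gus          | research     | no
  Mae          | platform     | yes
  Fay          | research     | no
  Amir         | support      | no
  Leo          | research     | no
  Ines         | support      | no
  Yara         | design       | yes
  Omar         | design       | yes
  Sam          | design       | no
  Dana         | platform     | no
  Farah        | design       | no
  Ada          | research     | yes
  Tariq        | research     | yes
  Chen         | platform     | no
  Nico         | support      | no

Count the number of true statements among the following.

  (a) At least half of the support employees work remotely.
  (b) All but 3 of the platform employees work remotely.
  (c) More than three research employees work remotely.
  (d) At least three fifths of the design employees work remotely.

3

(a) support: |A| = 8, |A ∩ B| = 4; needs |A ∩ B| ≥ |A ∖ B| — true.
(b) platform: |A| = 6, |A ∩ B| = 3; needs |A ∖ B| = 3 — true.
(c) research: |A| = 8, |A ∩ B| = 3; needs |A ∩ B| > 3 — false.
(d) design: |A| = 5, |A ∩ B| = 3; needs |A ∩ B| / |A| ≥ 3/5 — true.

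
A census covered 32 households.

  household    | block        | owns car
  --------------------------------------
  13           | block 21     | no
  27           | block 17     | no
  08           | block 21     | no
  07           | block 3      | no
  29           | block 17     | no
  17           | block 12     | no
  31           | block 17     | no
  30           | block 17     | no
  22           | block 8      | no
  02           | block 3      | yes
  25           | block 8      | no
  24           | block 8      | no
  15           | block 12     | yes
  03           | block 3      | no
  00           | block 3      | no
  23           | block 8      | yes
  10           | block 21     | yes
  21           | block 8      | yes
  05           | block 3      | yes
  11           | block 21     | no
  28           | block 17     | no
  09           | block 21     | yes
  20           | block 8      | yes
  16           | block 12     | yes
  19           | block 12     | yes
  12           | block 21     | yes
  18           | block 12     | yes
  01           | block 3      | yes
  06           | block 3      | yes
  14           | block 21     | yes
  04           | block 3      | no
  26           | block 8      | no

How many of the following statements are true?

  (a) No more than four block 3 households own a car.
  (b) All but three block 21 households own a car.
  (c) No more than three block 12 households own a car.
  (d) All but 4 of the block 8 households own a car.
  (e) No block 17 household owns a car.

(a) block 3: |A| = 8, |A ∩ B| = 4; needs |A ∩ B| ≤ 4 — true.
(b) block 21: |A| = 7, |A ∩ B| = 4; needs |A ∖ B| = 3 — true.
(c) block 12: |A| = 5, |A ∩ B| = 4; needs |A ∩ B| ≤ 3 — false.
(d) block 8: |A| = 7, |A ∩ B| = 3; needs |A ∖ B| = 4 — true.
(e) block 17: |A| = 5, |A ∩ B| = 0; needs A ∩ B = ∅ (|A ∩ B| = 0) — true.

4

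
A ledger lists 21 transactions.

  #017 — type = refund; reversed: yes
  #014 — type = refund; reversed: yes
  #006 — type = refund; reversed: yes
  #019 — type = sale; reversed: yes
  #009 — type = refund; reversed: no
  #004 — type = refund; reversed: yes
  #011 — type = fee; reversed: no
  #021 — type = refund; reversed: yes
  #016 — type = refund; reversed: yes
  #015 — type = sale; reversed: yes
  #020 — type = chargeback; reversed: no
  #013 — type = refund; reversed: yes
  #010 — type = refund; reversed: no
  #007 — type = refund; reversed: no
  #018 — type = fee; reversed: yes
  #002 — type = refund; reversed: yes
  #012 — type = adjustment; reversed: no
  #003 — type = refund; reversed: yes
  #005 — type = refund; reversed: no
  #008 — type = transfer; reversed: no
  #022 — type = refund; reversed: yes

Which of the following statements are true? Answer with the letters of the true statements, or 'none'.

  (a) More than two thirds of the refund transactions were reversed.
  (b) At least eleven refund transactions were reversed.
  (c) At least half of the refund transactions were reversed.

|A| = 14, |A ∩ B| = 10, |A ∖ B| = 4.
(a) |A ∩ B| / |A| > 2/3: holds.
(b) |A ∩ B| ≥ 11: fails.
(c) |A ∩ B| ≥ |A ∖ B|: holds.

(a), (c)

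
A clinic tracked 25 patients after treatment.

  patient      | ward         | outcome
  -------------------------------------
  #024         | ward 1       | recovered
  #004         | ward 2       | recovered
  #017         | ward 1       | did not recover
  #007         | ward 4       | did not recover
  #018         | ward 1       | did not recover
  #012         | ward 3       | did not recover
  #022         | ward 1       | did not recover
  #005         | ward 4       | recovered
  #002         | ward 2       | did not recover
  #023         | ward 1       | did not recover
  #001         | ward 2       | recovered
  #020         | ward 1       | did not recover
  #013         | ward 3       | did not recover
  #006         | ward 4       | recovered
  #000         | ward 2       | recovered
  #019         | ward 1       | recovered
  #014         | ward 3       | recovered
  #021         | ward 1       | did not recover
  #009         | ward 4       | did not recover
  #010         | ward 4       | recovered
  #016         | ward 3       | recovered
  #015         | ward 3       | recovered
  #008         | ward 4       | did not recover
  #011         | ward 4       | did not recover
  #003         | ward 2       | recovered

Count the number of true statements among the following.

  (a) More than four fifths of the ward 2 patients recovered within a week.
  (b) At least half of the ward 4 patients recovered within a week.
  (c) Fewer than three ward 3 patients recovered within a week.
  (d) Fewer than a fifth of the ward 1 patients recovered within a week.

(a) ward 2: |A| = 5, |A ∩ B| = 4; needs |A ∩ B| / |A| > 4/5 — false.
(b) ward 4: |A| = 7, |A ∩ B| = 3; needs |A ∩ B| ≥ |A ∖ B| — false.
(c) ward 3: |A| = 5, |A ∩ B| = 3; needs |A ∩ B| < 3 — false.
(d) ward 1: |A| = 8, |A ∩ B| = 2; needs |A ∩ B| / |A| < 1/5 — false.

0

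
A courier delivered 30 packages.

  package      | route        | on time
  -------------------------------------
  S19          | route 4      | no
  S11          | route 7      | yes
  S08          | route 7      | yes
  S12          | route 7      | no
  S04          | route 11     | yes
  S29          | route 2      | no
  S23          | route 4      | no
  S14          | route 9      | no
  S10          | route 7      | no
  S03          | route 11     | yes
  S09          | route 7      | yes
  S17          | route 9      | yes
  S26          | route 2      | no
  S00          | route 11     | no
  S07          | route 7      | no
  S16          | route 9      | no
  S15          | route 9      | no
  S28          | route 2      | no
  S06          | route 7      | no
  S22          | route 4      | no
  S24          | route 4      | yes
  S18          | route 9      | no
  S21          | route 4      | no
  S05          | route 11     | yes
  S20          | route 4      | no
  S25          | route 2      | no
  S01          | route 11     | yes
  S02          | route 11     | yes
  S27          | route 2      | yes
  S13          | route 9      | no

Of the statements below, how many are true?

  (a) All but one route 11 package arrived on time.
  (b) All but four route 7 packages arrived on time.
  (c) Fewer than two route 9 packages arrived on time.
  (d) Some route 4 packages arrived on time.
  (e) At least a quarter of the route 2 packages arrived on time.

4

(a) route 11: |A| = 6, |A ∩ B| = 5; needs |A ∖ B| = 1 — true.
(b) route 7: |A| = 7, |A ∩ B| = 3; needs |A ∖ B| = 4 — true.
(c) route 9: |A| = 6, |A ∩ B| = 1; needs |A ∩ B| < 2 — true.
(d) route 4: |A| = 6, |A ∩ B| = 1; needs A ∩ B ≠ ∅ (|A ∩ B| ≥ 1) — true.
(e) route 2: |A| = 5, |A ∩ B| = 1; needs |A ∩ B| / |A| ≥ 1/4 — false.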